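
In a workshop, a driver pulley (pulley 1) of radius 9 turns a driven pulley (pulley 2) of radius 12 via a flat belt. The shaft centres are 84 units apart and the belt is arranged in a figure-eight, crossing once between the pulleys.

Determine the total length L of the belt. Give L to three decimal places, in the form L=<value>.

crossed belt: β = asin((r1+r2)/C) = asin(21/84) = 14.4775°
wrap1 = wrap2 = π + 2β = 208.9550°
tangent length = C·cosβ = 81.3327
L = (r1+r2)·wrap + 2·C·cosβ = 21·3.6470 + 2·81.3327 = 239.2513

L=239.251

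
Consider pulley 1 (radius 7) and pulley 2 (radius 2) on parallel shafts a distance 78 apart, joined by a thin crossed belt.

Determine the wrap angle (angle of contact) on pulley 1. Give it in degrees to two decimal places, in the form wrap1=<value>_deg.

wrap1=193.25_deg

crossed belt: β = asin((r1+r2)/C) = asin(9/78) = 6.6258°
wrap1 = wrap2 = π + 2β = 193.2516°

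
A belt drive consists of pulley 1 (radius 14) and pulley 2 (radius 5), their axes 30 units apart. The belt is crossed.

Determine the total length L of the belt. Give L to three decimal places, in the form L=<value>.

L=132.185

crossed belt: β = asin((r1+r2)/C) = asin(19/30) = 39.2965°
wrap1 = wrap2 = π + 2β = 258.5930°
tangent length = C·cosβ = 23.2164
L = (r1+r2)·wrap + 2·C·cosβ = 19·4.5133 + 2·23.2164 = 132.1854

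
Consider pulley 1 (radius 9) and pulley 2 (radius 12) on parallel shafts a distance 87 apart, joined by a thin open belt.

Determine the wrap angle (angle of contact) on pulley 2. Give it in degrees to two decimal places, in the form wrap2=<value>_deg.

open belt: β = asin((r2−r1)/C) = asin(3/87) = 1.9761°
wrap1 = π − 2β = 176.0478°
wrap2 = π + 2β = 183.9522°

wrap2=183.95_deg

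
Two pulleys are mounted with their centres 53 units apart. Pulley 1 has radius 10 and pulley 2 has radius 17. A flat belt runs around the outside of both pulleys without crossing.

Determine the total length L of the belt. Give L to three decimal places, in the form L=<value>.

open belt: β = asin((r2−r1)/C) = asin(7/53) = 7.5895°
wrap1 = π − 2β = 164.8209°
wrap2 = π + 2β = 195.1791°
tangent length = C·cosβ = 52.5357
L = r1·wrap1 + r2·wrap2 + 2·C·cosβ = 10·2.8767 + 17·3.4065 + 2·52.5357 = 191.7489

L=191.749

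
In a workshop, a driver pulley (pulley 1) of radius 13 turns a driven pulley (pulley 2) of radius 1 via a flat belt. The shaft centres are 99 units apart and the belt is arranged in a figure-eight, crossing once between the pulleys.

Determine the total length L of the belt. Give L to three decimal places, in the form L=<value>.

L=243.965

crossed belt: β = asin((r1+r2)/C) = asin(14/99) = 8.1297°
wrap1 = wrap2 = π + 2β = 196.2594°
tangent length = C·cosβ = 98.0051
L = (r1+r2)·wrap + 2·C·cosβ = 14·3.4254 + 2·98.0051 = 243.9654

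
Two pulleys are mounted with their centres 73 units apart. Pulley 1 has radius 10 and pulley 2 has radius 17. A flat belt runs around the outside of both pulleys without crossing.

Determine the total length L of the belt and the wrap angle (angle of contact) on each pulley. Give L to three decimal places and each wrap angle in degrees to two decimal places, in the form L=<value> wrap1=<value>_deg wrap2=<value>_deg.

open belt: β = asin((r2−r1)/C) = asin(7/73) = 5.5026°
wrap1 = π − 2β = 168.9949°
wrap2 = π + 2β = 191.0051°
tangent length = C·cosβ = 72.6636
L = r1·wrap1 + r2·wrap2 + 2·C·cosβ = 10·2.9495 + 17·3.3337 + 2·72.6636 = 231.4948

L=231.495 wrap1=168.99_deg wrap2=191.01_deg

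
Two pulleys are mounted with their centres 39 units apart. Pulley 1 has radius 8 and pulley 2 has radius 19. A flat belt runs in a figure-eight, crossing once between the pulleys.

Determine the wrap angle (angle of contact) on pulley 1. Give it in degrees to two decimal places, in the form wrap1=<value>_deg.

crossed belt: β = asin((r1+r2)/C) = asin(27/39) = 43.8131°
wrap1 = wrap2 = π + 2β = 267.6261°

wrap1=267.63_deg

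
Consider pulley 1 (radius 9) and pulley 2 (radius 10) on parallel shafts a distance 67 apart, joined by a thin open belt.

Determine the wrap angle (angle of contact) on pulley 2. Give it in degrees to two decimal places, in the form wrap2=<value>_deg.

open belt: β = asin((r2−r1)/C) = asin(1/67) = 0.8552°
wrap1 = π − 2β = 178.2896°
wrap2 = π + 2β = 181.7104°

wrap2=181.71_deg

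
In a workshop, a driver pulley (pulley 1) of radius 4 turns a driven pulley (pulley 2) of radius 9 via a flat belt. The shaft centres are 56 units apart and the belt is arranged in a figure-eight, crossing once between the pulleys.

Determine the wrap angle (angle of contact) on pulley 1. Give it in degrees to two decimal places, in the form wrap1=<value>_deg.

wrap1=206.85_deg

crossed belt: β = asin((r1+r2)/C) = asin(13/56) = 13.4233°
wrap1 = wrap2 = π + 2β = 206.8465°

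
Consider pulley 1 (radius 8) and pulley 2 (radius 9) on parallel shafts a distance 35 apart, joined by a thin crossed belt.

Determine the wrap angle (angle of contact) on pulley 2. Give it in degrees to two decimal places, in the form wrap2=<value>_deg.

crossed belt: β = asin((r1+r2)/C) = asin(17/35) = 29.0593°
wrap1 = wrap2 = π + 2β = 238.1186°

wrap2=238.12_deg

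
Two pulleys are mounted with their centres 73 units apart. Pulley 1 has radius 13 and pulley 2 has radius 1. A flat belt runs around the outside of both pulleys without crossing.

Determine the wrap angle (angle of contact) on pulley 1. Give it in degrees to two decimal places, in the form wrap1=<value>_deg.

open belt: β = asin((r2−r1)/C) = asin(-12/73) = -9.4614°
wrap1 = π − 2β = 198.9229°
wrap2 = π + 2β = 161.0771°

wrap1=198.92_deg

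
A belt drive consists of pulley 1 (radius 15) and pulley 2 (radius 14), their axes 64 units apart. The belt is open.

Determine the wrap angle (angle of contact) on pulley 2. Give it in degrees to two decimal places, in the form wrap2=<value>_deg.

wrap2=178.21_deg

open belt: β = asin((r2−r1)/C) = asin(-1/64) = -0.8953°
wrap1 = π − 2β = 181.7906°
wrap2 = π + 2β = 178.2094°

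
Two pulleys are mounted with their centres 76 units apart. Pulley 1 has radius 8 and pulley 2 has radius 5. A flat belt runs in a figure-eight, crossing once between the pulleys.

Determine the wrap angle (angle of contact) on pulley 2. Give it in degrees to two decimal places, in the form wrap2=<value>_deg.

wrap2=199.70_deg

crossed belt: β = asin((r1+r2)/C) = asin(13/76) = 9.8490°
wrap1 = wrap2 = π + 2β = 199.6981°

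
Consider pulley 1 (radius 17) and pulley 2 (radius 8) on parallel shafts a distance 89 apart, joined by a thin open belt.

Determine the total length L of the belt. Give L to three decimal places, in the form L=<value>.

L=257.451

open belt: β = asin((r2−r1)/C) = asin(-9/89) = -5.8039°
wrap1 = π − 2β = 191.6078°
wrap2 = π + 2β = 168.3922°
tangent length = C·cosβ = 88.5438
L = r1·wrap1 + r2·wrap2 + 2·C·cosβ = 17·3.3442 + 8·2.9390 + 2·88.5438 = 257.4507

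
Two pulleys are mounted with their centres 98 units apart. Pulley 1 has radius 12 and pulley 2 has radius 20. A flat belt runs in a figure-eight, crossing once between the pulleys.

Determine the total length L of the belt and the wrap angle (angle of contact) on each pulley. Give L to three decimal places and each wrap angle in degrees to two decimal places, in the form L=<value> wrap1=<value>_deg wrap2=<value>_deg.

crossed belt: β = asin((r1+r2)/C) = asin(32/98) = 19.0583°
wrap1 = wrap2 = π + 2β = 218.1167°
tangent length = C·cosβ = 92.6283
L = (r1+r2)·wrap + 2·C·cosβ = 32·3.8069 + 2·92.6283 = 307.0759

L=307.076 wrap1=218.12_deg wrap2=218.12_deg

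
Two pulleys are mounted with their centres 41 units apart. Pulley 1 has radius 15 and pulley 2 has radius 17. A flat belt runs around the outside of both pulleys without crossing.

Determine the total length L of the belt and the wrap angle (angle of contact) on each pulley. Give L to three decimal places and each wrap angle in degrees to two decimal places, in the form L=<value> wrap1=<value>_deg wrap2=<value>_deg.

L=182.629 wrap1=174.41_deg wrap2=185.59_deg

open belt: β = asin((r2−r1)/C) = asin(2/41) = 2.7960°
wrap1 = π − 2β = 174.4079°
wrap2 = π + 2β = 185.5921°
tangent length = C·cosβ = 40.9512
L = r1·wrap1 + r2·wrap2 + 2·C·cosβ = 15·3.0440 + 17·3.2392 + 2·40.9512 = 182.6285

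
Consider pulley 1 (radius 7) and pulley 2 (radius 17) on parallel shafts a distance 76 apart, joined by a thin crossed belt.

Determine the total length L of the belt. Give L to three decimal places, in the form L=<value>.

crossed belt: β = asin((r1+r2)/C) = asin(24/76) = 18.4085°
wrap1 = wrap2 = π + 2β = 216.8170°
tangent length = C·cosβ = 72.1110
L = (r1+r2)·wrap + 2·C·cosβ = 24·3.7842 + 2·72.1110 = 235.0421

L=235.042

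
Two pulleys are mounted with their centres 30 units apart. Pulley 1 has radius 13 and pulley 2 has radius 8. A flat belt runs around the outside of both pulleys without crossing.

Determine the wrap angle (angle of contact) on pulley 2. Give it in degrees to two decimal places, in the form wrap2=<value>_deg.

open belt: β = asin((r2−r1)/C) = asin(-5/30) = -9.5941°
wrap1 = π − 2β = 199.1881°
wrap2 = π + 2β = 160.8119°

wrap2=160.81_deg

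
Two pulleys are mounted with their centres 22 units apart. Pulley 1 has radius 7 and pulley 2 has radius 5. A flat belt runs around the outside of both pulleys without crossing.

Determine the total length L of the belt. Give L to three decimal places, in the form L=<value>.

L=81.881

open belt: β = asin((r2−r1)/C) = asin(-2/22) = -5.2159°
wrap1 = π − 2β = 190.4318°
wrap2 = π + 2β = 169.5682°
tangent length = C·cosβ = 21.9089
L = r1·wrap1 + r2·wrap2 + 2·C·cosβ = 7·3.3237 + 5·2.9595 + 2·21.9089 = 81.8811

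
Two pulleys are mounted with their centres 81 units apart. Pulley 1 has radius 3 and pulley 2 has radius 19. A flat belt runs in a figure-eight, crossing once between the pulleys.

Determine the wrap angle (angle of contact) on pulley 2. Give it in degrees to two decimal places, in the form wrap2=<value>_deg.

wrap2=211.52_deg

crossed belt: β = asin((r1+r2)/C) = asin(22/81) = 15.7598°
wrap1 = wrap2 = π + 2β = 211.5196°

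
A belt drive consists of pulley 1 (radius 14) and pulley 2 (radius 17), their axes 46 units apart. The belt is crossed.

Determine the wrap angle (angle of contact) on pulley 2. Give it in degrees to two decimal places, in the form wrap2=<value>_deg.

crossed belt: β = asin((r1+r2)/C) = asin(31/46) = 42.3698°
wrap1 = wrap2 = π + 2β = 264.7396°

wrap2=264.74_deg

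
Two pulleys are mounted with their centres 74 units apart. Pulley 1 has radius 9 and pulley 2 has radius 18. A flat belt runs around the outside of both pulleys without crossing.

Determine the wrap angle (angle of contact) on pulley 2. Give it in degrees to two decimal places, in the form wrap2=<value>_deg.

open belt: β = asin((r2−r1)/C) = asin(9/74) = 6.9857°
wrap1 = π − 2β = 166.0286°
wrap2 = π + 2β = 193.9714°

wrap2=193.97_deg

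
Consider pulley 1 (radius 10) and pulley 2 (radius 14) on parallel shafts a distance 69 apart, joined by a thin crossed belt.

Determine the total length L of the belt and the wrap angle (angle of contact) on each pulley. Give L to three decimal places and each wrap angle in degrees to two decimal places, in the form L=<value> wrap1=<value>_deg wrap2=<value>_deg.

crossed belt: β = asin((r1+r2)/C) = asin(24/69) = 20.3544°
wrap1 = wrap2 = π + 2β = 220.7088°
tangent length = C·cosβ = 64.6916
L = (r1+r2)·wrap + 2·C·cosβ = 24·3.8521 + 2·64.6916 = 221.8334

L=221.833 wrap1=220.71_deg wrap2=220.71_deg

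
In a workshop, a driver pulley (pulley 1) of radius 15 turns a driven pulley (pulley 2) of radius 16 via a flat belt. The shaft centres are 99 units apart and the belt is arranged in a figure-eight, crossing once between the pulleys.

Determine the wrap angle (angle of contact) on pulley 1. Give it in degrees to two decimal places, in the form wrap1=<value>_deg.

crossed belt: β = asin((r1+r2)/C) = asin(31/99) = 18.2480°
wrap1 = wrap2 = π + 2β = 216.4961°

wrap1=216.50_deg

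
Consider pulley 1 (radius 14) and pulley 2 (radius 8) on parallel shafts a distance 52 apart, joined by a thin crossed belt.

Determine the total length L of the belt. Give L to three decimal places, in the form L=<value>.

crossed belt: β = asin((r1+r2)/C) = asin(22/52) = 25.0290°
wrap1 = wrap2 = π + 2β = 230.0580°
tangent length = C·cosβ = 47.1169
L = (r1+r2)·wrap + 2·C·cosβ = 22·4.0153 + 2·47.1169 = 182.5697

L=182.570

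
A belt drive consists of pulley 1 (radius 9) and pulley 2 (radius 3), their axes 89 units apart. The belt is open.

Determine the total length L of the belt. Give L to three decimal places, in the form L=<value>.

open belt: β = asin((r2−r1)/C) = asin(-6/89) = -3.8656°
wrap1 = π − 2β = 187.7311°
wrap2 = π + 2β = 172.2689°
tangent length = C·cosβ = 88.7975
L = r1·wrap1 + r2·wrap2 + 2·C·cosβ = 9·3.2765 + 3·3.0067 + 2·88.7975 = 216.1038

L=216.104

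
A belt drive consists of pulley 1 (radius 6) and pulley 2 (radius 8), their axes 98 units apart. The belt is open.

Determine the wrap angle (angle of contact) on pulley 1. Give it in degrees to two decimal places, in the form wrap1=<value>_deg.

wrap1=177.66_deg

open belt: β = asin((r2−r1)/C) = asin(2/98) = 1.1694°
wrap1 = π − 2β = 177.6612°
wrap2 = π + 2β = 182.3388°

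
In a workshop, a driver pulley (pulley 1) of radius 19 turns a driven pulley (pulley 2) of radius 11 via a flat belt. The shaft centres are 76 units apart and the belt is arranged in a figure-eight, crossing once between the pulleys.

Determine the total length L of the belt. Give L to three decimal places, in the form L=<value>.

L=258.251

crossed belt: β = asin((r1+r2)/C) = asin(30/76) = 23.2496°
wrap1 = wrap2 = π + 2β = 226.4991°
tangent length = C·cosβ = 69.8284
L = (r1+r2)·wrap + 2·C·cosβ = 30·3.9532 + 2·69.8284 = 258.2514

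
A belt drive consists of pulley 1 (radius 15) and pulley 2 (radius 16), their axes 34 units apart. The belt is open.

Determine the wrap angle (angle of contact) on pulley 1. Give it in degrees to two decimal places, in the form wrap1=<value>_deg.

wrap1=176.63_deg

open belt: β = asin((r2−r1)/C) = asin(1/34) = 1.6854°
wrap1 = π − 2β = 176.6292°
wrap2 = π + 2β = 183.3708°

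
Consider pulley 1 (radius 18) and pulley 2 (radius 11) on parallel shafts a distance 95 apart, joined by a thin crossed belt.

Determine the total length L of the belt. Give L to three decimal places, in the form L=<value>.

crossed belt: β = asin((r1+r2)/C) = asin(29/95) = 17.7740°
wrap1 = wrap2 = π + 2β = 215.5480°
tangent length = C·cosβ = 90.4655
L = (r1+r2)·wrap + 2·C·cosβ = 29·3.7620 + 2·90.4655 = 290.0296

L=290.030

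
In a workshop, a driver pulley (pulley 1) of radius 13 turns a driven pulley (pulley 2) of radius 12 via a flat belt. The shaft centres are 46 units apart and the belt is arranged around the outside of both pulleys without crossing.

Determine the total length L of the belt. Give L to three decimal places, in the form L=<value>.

open belt: β = asin((r2−r1)/C) = asin(-1/46) = -1.2457°
wrap1 = π − 2β = 182.4913°
wrap2 = π + 2β = 177.5087°
tangent length = C·cosβ = 45.9891
L = r1·wrap1 + r2·wrap2 + 2·C·cosβ = 13·3.1851 + 12·3.0981 + 2·45.9891 = 170.5616

L=170.562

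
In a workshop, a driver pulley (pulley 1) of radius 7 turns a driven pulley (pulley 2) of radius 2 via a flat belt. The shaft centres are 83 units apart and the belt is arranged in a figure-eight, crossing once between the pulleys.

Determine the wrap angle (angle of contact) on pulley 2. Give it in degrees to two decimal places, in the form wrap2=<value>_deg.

wrap2=192.45_deg

crossed belt: β = asin((r1+r2)/C) = asin(9/83) = 6.2250°
wrap1 = wrap2 = π + 2β = 192.4501°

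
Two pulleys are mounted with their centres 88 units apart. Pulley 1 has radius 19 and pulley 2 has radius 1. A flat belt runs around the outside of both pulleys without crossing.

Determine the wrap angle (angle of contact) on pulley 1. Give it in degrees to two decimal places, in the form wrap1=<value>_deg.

wrap1=203.61_deg

open belt: β = asin((r2−r1)/C) = asin(-18/88) = -11.8029°
wrap1 = π − 2β = 203.6058°
wrap2 = π + 2β = 156.3942°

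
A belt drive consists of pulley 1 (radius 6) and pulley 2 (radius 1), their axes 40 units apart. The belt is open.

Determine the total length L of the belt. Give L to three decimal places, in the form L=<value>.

L=102.617

open belt: β = asin((r2−r1)/C) = asin(-5/40) = -7.1808°
wrap1 = π − 2β = 194.3615°
wrap2 = π + 2β = 165.6385°
tangent length = C·cosβ = 39.6863
L = r1·wrap1 + r2·wrap2 + 2·C·cosβ = 6·3.3922 + 1·2.8909 + 2·39.6863 = 102.6170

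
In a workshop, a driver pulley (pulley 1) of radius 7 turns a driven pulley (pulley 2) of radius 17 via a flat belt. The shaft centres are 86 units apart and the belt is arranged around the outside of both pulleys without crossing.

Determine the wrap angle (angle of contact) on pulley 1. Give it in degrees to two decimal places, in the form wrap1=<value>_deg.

wrap1=166.65_deg

open belt: β = asin((r2−r1)/C) = asin(10/86) = 6.6774°
wrap1 = π − 2β = 166.6452°
wrap2 = π + 2β = 193.3548°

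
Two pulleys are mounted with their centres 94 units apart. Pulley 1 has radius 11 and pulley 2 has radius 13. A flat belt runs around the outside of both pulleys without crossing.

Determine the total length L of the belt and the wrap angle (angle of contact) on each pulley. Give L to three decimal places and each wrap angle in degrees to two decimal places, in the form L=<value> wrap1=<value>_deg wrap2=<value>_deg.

L=263.441 wrap1=177.56_deg wrap2=182.44_deg

open belt: β = asin((r2−r1)/C) = asin(2/94) = 1.2192°
wrap1 = π − 2β = 177.5617°
wrap2 = π + 2β = 182.4383°
tangent length = C·cosβ = 93.9787
L = r1·wrap1 + r2·wrap2 + 2·C·cosβ = 11·3.0990 + 13·3.1841 + 2·93.9787 = 263.4408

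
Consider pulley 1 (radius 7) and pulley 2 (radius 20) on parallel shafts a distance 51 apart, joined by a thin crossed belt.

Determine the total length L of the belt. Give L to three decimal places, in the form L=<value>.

L=201.483

crossed belt: β = asin((r1+r2)/C) = asin(27/51) = 31.9657°
wrap1 = wrap2 = π + 2β = 243.9314°
tangent length = C·cosβ = 43.2666
L = (r1+r2)·wrap + 2·C·cosβ = 27·4.2574 + 2·43.2666 = 201.4832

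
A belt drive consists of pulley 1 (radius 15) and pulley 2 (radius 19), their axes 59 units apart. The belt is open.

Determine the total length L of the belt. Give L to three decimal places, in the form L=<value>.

L=225.085

open belt: β = asin((r2−r1)/C) = asin(4/59) = 3.8874°
wrap1 = π − 2β = 172.2251°
wrap2 = π + 2β = 187.7749°
tangent length = C·cosβ = 58.8643
L = r1·wrap1 + r2·wrap2 + 2·C·cosβ = 15·3.0059 + 19·3.2773 + 2·58.8643 = 225.0854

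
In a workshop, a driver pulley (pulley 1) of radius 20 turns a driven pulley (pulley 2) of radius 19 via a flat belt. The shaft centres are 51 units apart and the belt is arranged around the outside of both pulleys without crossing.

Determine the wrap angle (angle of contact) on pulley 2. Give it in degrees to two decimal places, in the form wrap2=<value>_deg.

open belt: β = asin((r2−r1)/C) = asin(-1/51) = -1.1235°
wrap1 = π − 2β = 182.2470°
wrap2 = π + 2β = 177.7530°

wrap2=177.75_deg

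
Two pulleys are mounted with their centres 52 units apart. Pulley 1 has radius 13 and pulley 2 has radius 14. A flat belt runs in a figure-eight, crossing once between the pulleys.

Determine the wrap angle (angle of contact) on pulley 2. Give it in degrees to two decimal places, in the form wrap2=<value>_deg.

wrap2=242.56_deg

crossed belt: β = asin((r1+r2)/C) = asin(27/52) = 31.2807°
wrap1 = wrap2 = π + 2β = 242.5613°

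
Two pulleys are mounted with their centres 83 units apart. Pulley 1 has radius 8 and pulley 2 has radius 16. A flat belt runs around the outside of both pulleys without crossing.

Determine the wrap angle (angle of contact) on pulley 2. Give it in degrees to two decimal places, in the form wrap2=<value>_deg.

wrap2=191.06_deg

open belt: β = asin((r2−r1)/C) = asin(8/83) = 5.5311°
wrap1 = π − 2β = 168.9379°
wrap2 = π + 2β = 191.0621°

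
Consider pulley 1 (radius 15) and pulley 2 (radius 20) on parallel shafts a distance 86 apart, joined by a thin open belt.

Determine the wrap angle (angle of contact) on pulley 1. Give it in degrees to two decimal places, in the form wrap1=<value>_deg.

wrap1=173.33_deg

open belt: β = asin((r2−r1)/C) = asin(5/86) = 3.3330°
wrap1 = π − 2β = 173.3339°
wrap2 = π + 2β = 186.6661°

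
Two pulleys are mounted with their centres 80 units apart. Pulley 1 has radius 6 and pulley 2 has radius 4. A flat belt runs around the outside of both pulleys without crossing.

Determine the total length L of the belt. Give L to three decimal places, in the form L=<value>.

open belt: β = asin((r2−r1)/C) = asin(-2/80) = -1.4325°
wrap1 = π − 2β = 182.8651°
wrap2 = π + 2β = 177.1349°
tangent length = C·cosβ = 79.9750
L = r1·wrap1 + r2·wrap2 + 2·C·cosβ = 6·3.1916 + 4·3.0916 + 2·79.9750 = 191.4659

L=191.466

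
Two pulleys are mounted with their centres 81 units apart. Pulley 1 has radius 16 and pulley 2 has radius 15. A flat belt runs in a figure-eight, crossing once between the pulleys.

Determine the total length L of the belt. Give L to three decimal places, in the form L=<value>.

crossed belt: β = asin((r1+r2)/C) = asin(31/81) = 22.5020°
wrap1 = wrap2 = π + 2β = 225.0040°
tangent length = C·cosβ = 74.8331
L = (r1+r2)·wrap + 2·C·cosβ = 31·3.9271 + 2·74.8331 = 271.4052

L=271.405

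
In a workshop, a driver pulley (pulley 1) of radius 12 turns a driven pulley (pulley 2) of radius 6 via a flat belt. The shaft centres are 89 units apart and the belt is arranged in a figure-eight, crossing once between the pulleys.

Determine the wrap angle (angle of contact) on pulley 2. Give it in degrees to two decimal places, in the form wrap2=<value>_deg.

crossed belt: β = asin((r1+r2)/C) = asin(18/89) = 11.6684°
wrap1 = wrap2 = π + 2β = 203.3368°

wrap2=203.34_deg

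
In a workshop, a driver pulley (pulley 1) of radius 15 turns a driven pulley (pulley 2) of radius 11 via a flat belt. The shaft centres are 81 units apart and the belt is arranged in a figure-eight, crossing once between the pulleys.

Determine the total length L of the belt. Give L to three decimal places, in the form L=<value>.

crossed belt: β = asin((r1+r2)/C) = asin(26/81) = 18.7227°
wrap1 = wrap2 = π + 2β = 217.4453°
tangent length = C·cosβ = 76.7138
L = (r1+r2)·wrap + 2·C·cosβ = 26·3.7951 + 2·76.7138 = 252.1011

L=252.101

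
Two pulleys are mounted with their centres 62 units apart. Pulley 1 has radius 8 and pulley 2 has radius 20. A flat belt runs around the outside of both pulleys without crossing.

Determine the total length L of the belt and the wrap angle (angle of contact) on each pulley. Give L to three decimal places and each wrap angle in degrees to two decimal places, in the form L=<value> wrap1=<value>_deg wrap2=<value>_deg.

L=214.295 wrap1=157.68_deg wrap2=202.32_deg

open belt: β = asin((r2−r1)/C) = asin(12/62) = 11.1599°
wrap1 = π − 2β = 157.6801°
wrap2 = π + 2β = 202.3199°
tangent length = C·cosβ = 60.8276
L = r1·wrap1 + r2·wrap2 + 2·C·cosβ = 8·2.7520 + 20·3.5311 + 2·60.8276 = 214.2945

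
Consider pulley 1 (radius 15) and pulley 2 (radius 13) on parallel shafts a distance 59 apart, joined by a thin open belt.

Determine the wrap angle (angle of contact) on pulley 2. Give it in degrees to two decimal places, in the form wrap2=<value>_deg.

wrap2=176.11_deg

open belt: β = asin((r2−r1)/C) = asin(-2/59) = -1.9426°
wrap1 = π − 2β = 183.8852°
wrap2 = π + 2β = 176.1148°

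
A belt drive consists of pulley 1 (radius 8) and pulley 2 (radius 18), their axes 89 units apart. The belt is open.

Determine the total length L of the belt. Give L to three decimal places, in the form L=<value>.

open belt: β = asin((r2−r1)/C) = asin(10/89) = 6.4514°
wrap1 = π − 2β = 167.0973°
wrap2 = π + 2β = 192.9027°
tangent length = C·cosβ = 88.4364
L = r1·wrap1 + r2·wrap2 + 2·C·cosβ = 8·2.9164 + 18·3.3668 + 2·88.4364 = 260.8062

L=260.806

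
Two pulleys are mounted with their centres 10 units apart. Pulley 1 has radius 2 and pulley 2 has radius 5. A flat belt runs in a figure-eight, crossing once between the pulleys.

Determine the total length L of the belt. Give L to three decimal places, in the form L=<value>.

crossed belt: β = asin((r1+r2)/C) = asin(7/10) = 44.4270°
wrap1 = wrap2 = π + 2β = 268.8540°
tangent length = C·cosβ = 7.1414
L = (r1+r2)·wrap + 2·C·cosβ = 7·4.6924 + 2·7.1414 = 47.1296

L=47.130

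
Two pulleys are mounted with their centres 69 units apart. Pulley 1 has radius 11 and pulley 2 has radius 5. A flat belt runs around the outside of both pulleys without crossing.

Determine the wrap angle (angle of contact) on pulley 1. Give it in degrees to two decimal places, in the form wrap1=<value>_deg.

open belt: β = asin((r2−r1)/C) = asin(-6/69) = -4.9885°
wrap1 = π − 2β = 189.9771°
wrap2 = π + 2β = 170.0229°

wrap1=189.98_deg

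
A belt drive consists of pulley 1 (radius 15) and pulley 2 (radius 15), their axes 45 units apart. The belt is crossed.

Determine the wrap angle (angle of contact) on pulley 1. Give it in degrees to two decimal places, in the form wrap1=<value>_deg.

wrap1=263.62_deg

crossed belt: β = asin((r1+r2)/C) = asin(30/45) = 41.8103°
wrap1 = wrap2 = π + 2β = 263.6206°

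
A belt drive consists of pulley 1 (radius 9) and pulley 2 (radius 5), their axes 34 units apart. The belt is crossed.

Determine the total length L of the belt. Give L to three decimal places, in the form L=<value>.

L=117.833

crossed belt: β = asin((r1+r2)/C) = asin(14/34) = 24.3157°
wrap1 = wrap2 = π + 2β = 228.6315°
tangent length = C·cosβ = 30.9839
L = (r1+r2)·wrap + 2·C·cosβ = 14·3.9904 + 2·30.9839 = 117.8329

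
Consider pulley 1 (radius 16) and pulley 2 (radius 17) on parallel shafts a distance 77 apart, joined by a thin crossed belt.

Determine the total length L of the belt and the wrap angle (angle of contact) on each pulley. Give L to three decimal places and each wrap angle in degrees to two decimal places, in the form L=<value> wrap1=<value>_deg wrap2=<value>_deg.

crossed belt: β = asin((r1+r2)/C) = asin(33/77) = 25.3769°
wrap1 = wrap2 = π + 2β = 230.7539°
tangent length = C·cosβ = 69.5701
L = (r1+r2)·wrap + 2·C·cosβ = 33·4.0274 + 2·69.5701 = 272.0449

L=272.045 wrap1=230.75_deg wrap2=230.75_deg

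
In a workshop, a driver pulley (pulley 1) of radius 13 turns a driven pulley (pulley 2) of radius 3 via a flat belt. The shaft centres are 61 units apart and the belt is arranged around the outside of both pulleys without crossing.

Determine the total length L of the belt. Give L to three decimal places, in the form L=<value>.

open belt: β = asin((r2−r1)/C) = asin(-10/61) = -9.4353°
wrap1 = π − 2β = 198.8707°
wrap2 = π + 2β = 161.1293°
tangent length = C·cosβ = 60.1747
L = r1·wrap1 + r2·wrap2 + 2·C·cosβ = 13·3.4709 + 3·2.8122 + 2·60.1747 = 173.9085

L=173.909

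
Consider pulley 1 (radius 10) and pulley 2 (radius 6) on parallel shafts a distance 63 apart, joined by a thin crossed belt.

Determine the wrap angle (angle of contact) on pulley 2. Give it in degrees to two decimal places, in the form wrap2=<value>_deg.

crossed belt: β = asin((r1+r2)/C) = asin(16/63) = 14.7125°
wrap1 = wrap2 = π + 2β = 209.4249°

wrap2=209.42_deg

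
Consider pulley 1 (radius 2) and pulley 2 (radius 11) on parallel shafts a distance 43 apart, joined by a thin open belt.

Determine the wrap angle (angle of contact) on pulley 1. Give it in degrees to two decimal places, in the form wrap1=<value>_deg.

wrap1=155.84_deg

open belt: β = asin((r2−r1)/C) = asin(9/43) = 12.0815°
wrap1 = π − 2β = 155.8371°
wrap2 = π + 2β = 204.1629°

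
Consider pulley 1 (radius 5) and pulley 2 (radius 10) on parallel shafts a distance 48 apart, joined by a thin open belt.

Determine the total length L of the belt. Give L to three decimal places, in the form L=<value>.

open belt: β = asin((r2−r1)/C) = asin(5/48) = 5.9792°
wrap1 = π − 2β = 168.0417°
wrap2 = π + 2β = 191.9583°
tangent length = C·cosβ = 47.7389
L = r1·wrap1 + r2·wrap2 + 2·C·cosβ = 5·2.9329 + 10·3.3503 + 2·47.7389 = 143.6452

L=143.645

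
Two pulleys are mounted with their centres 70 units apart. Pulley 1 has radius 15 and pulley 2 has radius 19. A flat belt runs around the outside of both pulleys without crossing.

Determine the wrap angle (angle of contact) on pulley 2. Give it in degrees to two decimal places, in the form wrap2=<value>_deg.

wrap2=186.55_deg

open belt: β = asin((r2−r1)/C) = asin(4/70) = 3.2758°
wrap1 = π − 2β = 173.4483°
wrap2 = π + 2β = 186.5517°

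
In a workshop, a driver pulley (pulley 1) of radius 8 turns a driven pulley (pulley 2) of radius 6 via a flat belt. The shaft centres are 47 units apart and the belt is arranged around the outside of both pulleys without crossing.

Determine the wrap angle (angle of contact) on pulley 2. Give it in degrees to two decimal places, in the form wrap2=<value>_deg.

open belt: β = asin((r2−r1)/C) = asin(-2/47) = -2.4389°
wrap1 = π − 2β = 184.8777°
wrap2 = π + 2β = 175.1223°

wrap2=175.12_deg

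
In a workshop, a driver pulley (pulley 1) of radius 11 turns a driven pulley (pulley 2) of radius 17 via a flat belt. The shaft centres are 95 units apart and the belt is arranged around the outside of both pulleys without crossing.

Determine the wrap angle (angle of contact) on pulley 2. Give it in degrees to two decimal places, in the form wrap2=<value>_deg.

wrap2=187.24_deg

open belt: β = asin((r2−r1)/C) = asin(6/95) = 3.6211°
wrap1 = π − 2β = 172.7578°
wrap2 = π + 2β = 187.2422°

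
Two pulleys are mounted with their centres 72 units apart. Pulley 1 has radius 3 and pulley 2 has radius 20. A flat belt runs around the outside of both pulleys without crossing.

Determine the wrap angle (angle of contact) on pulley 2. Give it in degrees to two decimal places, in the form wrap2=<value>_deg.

open belt: β = asin((r2−r1)/C) = asin(17/72) = 13.6571°
wrap1 = π − 2β = 152.6857°
wrap2 = π + 2β = 207.3143°

wrap2=207.31_deg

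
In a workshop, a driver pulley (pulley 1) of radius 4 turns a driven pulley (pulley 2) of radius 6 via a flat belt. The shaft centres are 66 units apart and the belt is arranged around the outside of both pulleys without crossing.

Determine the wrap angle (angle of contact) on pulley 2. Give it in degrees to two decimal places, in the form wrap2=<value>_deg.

open belt: β = asin((r2−r1)/C) = asin(2/66) = 1.7365°
wrap1 = π − 2β = 176.5270°
wrap2 = π + 2β = 183.4730°

wrap2=183.47_deg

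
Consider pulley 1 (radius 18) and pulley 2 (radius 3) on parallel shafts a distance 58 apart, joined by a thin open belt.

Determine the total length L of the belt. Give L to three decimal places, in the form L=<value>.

L=185.875

open belt: β = asin((r2−r1)/C) = asin(-15/58) = -14.9882°
wrap1 = π − 2β = 209.9765°
wrap2 = π + 2β = 150.0235°
tangent length = C·cosβ = 56.0268
L = r1·wrap1 + r2·wrap2 + 2·C·cosβ = 18·3.6648 + 3·2.6184 + 2·56.0268 = 185.8748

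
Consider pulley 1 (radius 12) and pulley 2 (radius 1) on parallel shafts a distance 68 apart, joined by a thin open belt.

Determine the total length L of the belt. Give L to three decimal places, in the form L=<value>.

open belt: β = asin((r2−r1)/C) = asin(-11/68) = -9.3093°
wrap1 = π − 2β = 198.6187°
wrap2 = π + 2β = 161.3813°
tangent length = C·cosβ = 67.1044
L = r1·wrap1 + r2·wrap2 + 2·C·cosβ = 12·3.4665 + 1·2.8166 + 2·67.1044 = 178.6240

L=178.624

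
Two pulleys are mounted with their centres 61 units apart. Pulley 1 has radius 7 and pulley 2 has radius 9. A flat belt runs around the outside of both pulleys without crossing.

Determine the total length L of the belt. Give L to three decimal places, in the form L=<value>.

L=172.331

open belt: β = asin((r2−r1)/C) = asin(2/61) = 1.8789°
wrap1 = π − 2β = 176.2422°
wrap2 = π + 2β = 183.7578°
tangent length = C·cosβ = 60.9672
L = r1·wrap1 + r2·wrap2 + 2·C·cosβ = 7·3.0760 + 9·3.2072 + 2·60.9672 = 172.3311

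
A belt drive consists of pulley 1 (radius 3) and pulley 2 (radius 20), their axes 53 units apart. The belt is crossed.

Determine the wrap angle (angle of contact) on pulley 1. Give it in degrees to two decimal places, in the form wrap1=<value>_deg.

wrap1=231.44_deg

crossed belt: β = asin((r1+r2)/C) = asin(23/53) = 25.7193°
wrap1 = wrap2 = π + 2β = 231.4386°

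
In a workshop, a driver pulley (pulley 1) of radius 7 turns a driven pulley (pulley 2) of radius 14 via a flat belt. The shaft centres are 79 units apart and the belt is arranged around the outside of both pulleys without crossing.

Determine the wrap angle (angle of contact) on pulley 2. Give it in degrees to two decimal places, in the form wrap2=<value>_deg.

open belt: β = asin((r2−r1)/C) = asin(7/79) = 5.0835°
wrap1 = π − 2β = 169.8330°
wrap2 = π + 2β = 190.1670°

wrap2=190.17_deg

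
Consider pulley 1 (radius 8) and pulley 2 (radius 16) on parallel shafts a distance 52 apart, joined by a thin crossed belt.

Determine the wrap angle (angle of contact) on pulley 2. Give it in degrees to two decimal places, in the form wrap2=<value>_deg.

wrap2=234.97_deg

crossed belt: β = asin((r1+r2)/C) = asin(24/52) = 27.4864°
wrap1 = wrap2 = π + 2β = 234.9729°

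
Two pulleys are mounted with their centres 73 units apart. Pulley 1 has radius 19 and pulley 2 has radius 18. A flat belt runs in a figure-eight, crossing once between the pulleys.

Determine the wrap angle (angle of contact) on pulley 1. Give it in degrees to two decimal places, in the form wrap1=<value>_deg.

wrap1=240.91_deg

crossed belt: β = asin((r1+r2)/C) = asin(37/73) = 30.4542°
wrap1 = wrap2 = π + 2β = 240.9084°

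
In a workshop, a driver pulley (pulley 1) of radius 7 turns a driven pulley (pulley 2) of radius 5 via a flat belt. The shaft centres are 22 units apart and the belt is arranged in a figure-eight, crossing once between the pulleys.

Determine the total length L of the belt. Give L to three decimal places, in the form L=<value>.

L=88.424

crossed belt: β = asin((r1+r2)/C) = asin(12/22) = 33.0557°
wrap1 = wrap2 = π + 2β = 246.1115°
tangent length = C·cosβ = 18.4391
L = (r1+r2)·wrap + 2·C·cosβ = 12·4.2955 + 2·18.4391 = 88.4236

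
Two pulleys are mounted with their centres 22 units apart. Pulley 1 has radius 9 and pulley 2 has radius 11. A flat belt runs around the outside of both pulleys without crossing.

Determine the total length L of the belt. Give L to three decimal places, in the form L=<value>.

L=107.014

open belt: β = asin((r2−r1)/C) = asin(2/22) = 5.2159°
wrap1 = π − 2β = 169.5682°
wrap2 = π + 2β = 190.4318°
tangent length = C·cosβ = 21.9089
L = r1·wrap1 + r2·wrap2 + 2·C·cosβ = 9·2.9595 + 11·3.3237 + 2·21.9089 = 107.0138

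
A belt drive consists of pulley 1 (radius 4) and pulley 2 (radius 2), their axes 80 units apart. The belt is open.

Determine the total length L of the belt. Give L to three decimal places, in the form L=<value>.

L=178.900

open belt: β = asin((r2−r1)/C) = asin(-2/80) = -1.4325°
wrap1 = π − 2β = 182.8651°
wrap2 = π + 2β = 177.1349°
tangent length = C·cosβ = 79.9750
L = r1·wrap1 + r2·wrap2 + 2·C·cosβ = 4·3.1916 + 2·3.0916 + 2·79.9750 = 178.8996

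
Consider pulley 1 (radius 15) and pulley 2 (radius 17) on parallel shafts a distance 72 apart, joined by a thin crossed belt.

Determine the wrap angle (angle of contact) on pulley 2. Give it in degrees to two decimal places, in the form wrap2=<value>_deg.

wrap2=232.78_deg

crossed belt: β = asin((r1+r2)/C) = asin(32/72) = 26.3878°
wrap1 = wrap2 = π + 2β = 232.7756°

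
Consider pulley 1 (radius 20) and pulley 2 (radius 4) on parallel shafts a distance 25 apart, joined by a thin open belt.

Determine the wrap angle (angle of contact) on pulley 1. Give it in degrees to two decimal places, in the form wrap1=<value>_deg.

open belt: β = asin((r2−r1)/C) = asin(-16/25) = -39.7918°
wrap1 = π − 2β = 259.5836°
wrap2 = π + 2β = 100.4164°

wrap1=259.58_deg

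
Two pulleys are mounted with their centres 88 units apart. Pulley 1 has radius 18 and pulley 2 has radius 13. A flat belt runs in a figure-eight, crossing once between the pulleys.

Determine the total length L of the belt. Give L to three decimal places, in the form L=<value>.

L=284.427

crossed belt: β = asin((r1+r2)/C) = asin(31/88) = 20.6264°
wrap1 = wrap2 = π + 2β = 221.2528°
tangent length = C·cosβ = 82.3590
L = (r1+r2)·wrap + 2·C·cosβ = 31·3.8616 + 2·82.3590 = 284.4272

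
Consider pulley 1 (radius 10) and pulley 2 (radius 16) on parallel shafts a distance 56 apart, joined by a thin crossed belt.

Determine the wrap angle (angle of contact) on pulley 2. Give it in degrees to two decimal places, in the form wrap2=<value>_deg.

crossed belt: β = asin((r1+r2)/C) = asin(26/56) = 27.6640°
wrap1 = wrap2 = π + 2β = 235.3280°

wrap2=235.33_deg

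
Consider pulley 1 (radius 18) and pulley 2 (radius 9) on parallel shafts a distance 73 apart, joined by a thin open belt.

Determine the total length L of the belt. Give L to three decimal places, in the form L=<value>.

open belt: β = asin((r2−r1)/C) = asin(-9/73) = -7.0819°
wrap1 = π − 2β = 194.1638°
wrap2 = π + 2β = 165.8362°
tangent length = C·cosβ = 72.4431
L = r1·wrap1 + r2·wrap2 + 2·C·cosβ = 18·3.3888 + 9·2.8944 + 2·72.4431 = 231.9340

L=231.934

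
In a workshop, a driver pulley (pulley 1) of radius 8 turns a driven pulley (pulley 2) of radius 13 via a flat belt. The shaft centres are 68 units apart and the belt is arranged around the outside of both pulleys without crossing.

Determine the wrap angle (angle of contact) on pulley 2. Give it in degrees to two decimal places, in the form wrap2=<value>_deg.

wrap2=188.43_deg

open belt: β = asin((r2−r1)/C) = asin(5/68) = 4.2167°
wrap1 = π − 2β = 171.5665°
wrap2 = π + 2β = 188.4335°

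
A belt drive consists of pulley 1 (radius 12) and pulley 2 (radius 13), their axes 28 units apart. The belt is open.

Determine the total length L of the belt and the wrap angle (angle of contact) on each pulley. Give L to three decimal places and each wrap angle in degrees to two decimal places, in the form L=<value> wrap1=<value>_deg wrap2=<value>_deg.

open belt: β = asin((r2−r1)/C) = asin(1/28) = 2.0467°
wrap1 = π − 2β = 175.9066°
wrap2 = π + 2β = 184.0934°
tangent length = C·cosβ = 27.9821
L = r1·wrap1 + r2·wrap2 + 2·C·cosβ = 12·3.0701 + 13·3.2130 + 2·27.9821 = 134.5755

L=134.576 wrap1=175.91_deg wrap2=184.09_deg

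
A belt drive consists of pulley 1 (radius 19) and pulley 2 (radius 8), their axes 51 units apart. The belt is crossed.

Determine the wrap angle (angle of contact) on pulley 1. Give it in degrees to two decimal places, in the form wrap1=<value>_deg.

crossed belt: β = asin((r1+r2)/C) = asin(27/51) = 31.9657°
wrap1 = wrap2 = π + 2β = 243.9314°

wrap1=243.93_deg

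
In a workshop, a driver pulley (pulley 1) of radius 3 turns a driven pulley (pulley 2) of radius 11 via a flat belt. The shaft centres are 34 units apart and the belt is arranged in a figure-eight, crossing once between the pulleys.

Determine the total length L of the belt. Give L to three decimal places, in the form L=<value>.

L=117.833

crossed belt: β = asin((r1+r2)/C) = asin(14/34) = 24.3157°
wrap1 = wrap2 = π + 2β = 228.6315°
tangent length = C·cosβ = 30.9839
L = (r1+r2)·wrap + 2·C·cosβ = 14·3.9904 + 2·30.9839 = 117.8329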